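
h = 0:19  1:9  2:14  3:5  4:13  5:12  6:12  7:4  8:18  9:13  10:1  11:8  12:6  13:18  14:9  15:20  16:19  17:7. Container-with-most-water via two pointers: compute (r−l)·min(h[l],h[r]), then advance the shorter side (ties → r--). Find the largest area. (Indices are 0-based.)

l=0 r=17: min(19,7)*17=119 best=119 *, r--
l=0 r=16: min(19,19)*16=304 best=304 *, r--
l=0 r=15: min(19,20)*15=285 best=304, l++
l=1 r=15: min(9,20)*14=126 best=304, l++
l=2 r=15: min(14,20)*13=182 best=304, l++
l=3 r=15: min(5,20)*12=60 best=304, l++
l=4 r=15: min(13,20)*11=143 best=304, l++
l=5 r=15: min(12,20)*10=120 best=304, l++
l=6 r=15: min(12,20)*9=108 best=304, l++
l=7 r=15: min(4,20)*8=32 best=304, l++
l=8 r=15: min(18,20)*7=126 best=304, l++
l=9 r=15: min(13,20)*6=78 best=304, l++
l=10 r=15: min(1,20)*5=5 best=304, l++
l=11 r=15: min(8,20)*4=32 best=304, l++
l=12 r=15: min(6,20)*3=18 best=304, l++
l=13 r=15: min(18,20)*2=36 best=304, l++
l=14 r=15: min(9,20)*1=9 best=304, l++

max area = 304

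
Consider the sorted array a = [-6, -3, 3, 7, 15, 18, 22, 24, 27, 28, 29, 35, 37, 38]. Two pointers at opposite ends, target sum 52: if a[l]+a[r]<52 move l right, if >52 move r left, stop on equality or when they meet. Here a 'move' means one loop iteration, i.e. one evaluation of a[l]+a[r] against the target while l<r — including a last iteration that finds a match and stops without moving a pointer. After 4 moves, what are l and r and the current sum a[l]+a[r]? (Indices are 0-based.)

l=4, r=13, sum=53

l=0 r=13: -6+38=32 <52, l++
l=1 r=13: -3+38=35 <52, l++
l=2 r=13: 3+38=41 <52, l++
l=3 r=13: 7+38=45 <52, l++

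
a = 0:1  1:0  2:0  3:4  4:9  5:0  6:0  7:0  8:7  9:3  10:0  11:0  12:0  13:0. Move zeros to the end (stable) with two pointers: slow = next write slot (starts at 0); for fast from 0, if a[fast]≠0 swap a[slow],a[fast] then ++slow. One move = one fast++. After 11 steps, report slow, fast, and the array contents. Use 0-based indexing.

slow=5, fast=11, a=[1, 4, 9, 7, 3, 0, 0, 0, 0, 0, 0, 0, 0, 0]

slow=0 fast=0: a[fast]=1≠0 swap→a[0]=1, slow++,fast++
slow=1 fast=1: a[fast]=0, fast++
slow=1 fast=2: a[fast]=0, fast++
slow=1 fast=3: a[fast]=4≠0 swap→a[1]=4, slow++,fast++
slow=2 fast=4: a[fast]=9≠0 swap→a[2]=9, slow++,fast++
slow=3 fast=5: a[fast]=0, fast++
slow=3 fast=6: a[fast]=0, fast++
slow=3 fast=7: a[fast]=0, fast++
slow=3 fast=8: a[fast]=7≠0 swap→a[3]=7, slow++,fast++
slow=4 fast=9: a[fast]=3≠0 swap→a[4]=3, slow++,fast++
slow=5 fast=10: a[fast]=0, fast++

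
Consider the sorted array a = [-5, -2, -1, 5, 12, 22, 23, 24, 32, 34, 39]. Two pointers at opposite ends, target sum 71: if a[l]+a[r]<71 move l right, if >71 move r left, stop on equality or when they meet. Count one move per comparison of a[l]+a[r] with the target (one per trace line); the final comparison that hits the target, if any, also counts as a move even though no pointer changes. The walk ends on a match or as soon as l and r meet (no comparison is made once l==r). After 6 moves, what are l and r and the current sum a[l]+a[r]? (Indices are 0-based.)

l=6, r=10, sum=62

l=0 r=10: -5+39=34 <71, l++
l=1 r=10: -2+39=37 <71, l++
l=2 r=10: -1+39=38 <71, l++
l=3 r=10: 5+39=44 <71, l++
l=4 r=10: 12+39=51 <71, l++
l=5 r=10: 22+39=61 <71, l++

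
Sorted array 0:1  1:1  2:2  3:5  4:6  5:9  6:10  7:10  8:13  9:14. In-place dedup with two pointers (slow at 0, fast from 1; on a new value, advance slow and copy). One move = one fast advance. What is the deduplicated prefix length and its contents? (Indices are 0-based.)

(s=0,f=1) a[fast]=1=a[slow] dup → fast++
(s=0,f=2) a[fast]=2≠a[slow]=1 write a[1]=2 → slow++,fast++
(s=1,f=3) a[fast]=5≠a[slow]=2 write a[2]=5 → slow++,fast++
(s=2,f=4) a[fast]=6≠a[slow]=5 write a[3]=6 → slow++,fast++
(s=3,f=5) a[fast]=9≠a[slow]=6 write a[4]=9 → slow++,fast++
(s=4,f=6) a[fast]=10≠a[slow]=9 write a[5]=10 → slow++,fast++
(s=5,f=7) a[fast]=10=a[slow] dup → fast++
(s=5,f=8) a[fast]=13≠a[slow]=10 write a[6]=13 → slow++,fast++
(s=6,f=9) a[fast]=14≠a[slow]=13 write a[7]=14 → slow++,fast++

length 8; prefix = [1, 2, 5, 6, 9, 10, 13, 14]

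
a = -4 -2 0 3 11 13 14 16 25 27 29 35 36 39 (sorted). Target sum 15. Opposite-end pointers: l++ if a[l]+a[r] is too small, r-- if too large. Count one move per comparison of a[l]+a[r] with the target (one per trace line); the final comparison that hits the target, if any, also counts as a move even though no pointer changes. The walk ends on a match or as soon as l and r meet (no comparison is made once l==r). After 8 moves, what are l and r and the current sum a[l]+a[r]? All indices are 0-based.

l=0 r=13: -4+39=35 >15, r--
l=0 r=12: -4+36=32 >15, r--
l=0 r=11: -4+35=31 >15, r--
l=0 r=10: -4+29=25 >15, r--
l=0 r=9: -4+27=23 >15, r--
l=0 r=8: -4+25=21 >15, r--
l=0 r=7: -4+16=12 <15, l++
l=1 r=7: -2+16=14 <15, l++

l=2, r=7, sum=16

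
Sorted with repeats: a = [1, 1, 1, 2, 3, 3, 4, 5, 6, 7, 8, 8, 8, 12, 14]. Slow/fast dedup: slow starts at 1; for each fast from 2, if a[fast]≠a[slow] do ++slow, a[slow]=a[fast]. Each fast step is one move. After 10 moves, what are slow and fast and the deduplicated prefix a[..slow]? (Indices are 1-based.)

slow=8, fast=12, prefix=[1, 2, 3, 4, 5, 6, 7, 8]

(s=1,f=2) a[fast]=1=a[slow] dup → fast++
(s=1,f=3) a[fast]=1=a[slow] dup → fast++
(s=1,f=4) a[fast]=2≠a[slow]=1 write a[2]=2 → slow++,fast++
(s=2,f=5) a[fast]=3≠a[slow]=2 write a[3]=3 → slow++,fast++
(s=3,f=6) a[fast]=3=a[slow] dup → fast++
(s=3,f=7) a[fast]=4≠a[slow]=3 write a[4]=4 → slow++,fast++
(s=4,f=8) a[fast]=5≠a[slow]=4 write a[5]=5 → slow++,fast++
(s=5,f=9) a[fast]=6≠a[slow]=5 write a[6]=6 → slow++,fast++
(s=6,f=10) a[fast]=7≠a[slow]=6 write a[7]=7 → slow++,fast++
(s=7,f=11) a[fast]=8≠a[slow]=7 write a[8]=8 → slow++,fast++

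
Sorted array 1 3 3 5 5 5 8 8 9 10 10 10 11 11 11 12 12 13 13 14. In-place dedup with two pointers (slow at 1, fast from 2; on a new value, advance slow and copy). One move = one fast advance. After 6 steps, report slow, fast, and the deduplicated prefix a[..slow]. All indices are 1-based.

slow=1 fast=2: a[fast]=3≠a[slow]=1 write a[2]=3, slow++,fast++
slow=2 fast=3: a[fast]=3=a[slow] dup, fast++
slow=2 fast=4: a[fast]=5≠a[slow]=3 write a[3]=5, slow++,fast++
slow=3 fast=5: a[fast]=5=a[slow] dup, fast++
slow=3 fast=6: a[fast]=5=a[slow] dup, fast++
slow=3 fast=7: a[fast]=8≠a[slow]=5 write a[4]=8, slow++,fast++

slow=4, fast=8, prefix=[1, 3, 5, 8]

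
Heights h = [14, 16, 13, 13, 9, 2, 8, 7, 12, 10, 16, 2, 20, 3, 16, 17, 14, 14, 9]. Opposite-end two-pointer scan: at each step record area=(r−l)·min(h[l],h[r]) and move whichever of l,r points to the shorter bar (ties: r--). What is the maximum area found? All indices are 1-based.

l=1 r=19: min(14,9)*18=162 best=162 *, r--
l=1 r=18: min(14,14)*17=238 best=238 *, r--
l=1 r=17: min(14,14)*16=224 best=238, r--
l=1 r=16: min(14,17)*15=210 best=238, l++
l=2 r=16: min(16,17)*14=224 best=238, l++
l=3 r=16: min(13,17)*13=169 best=238, l++
l=4 r=16: min(13,17)*12=156 best=238, l++
l=5 r=16: min(9,17)*11=99 best=238, l++
l=6 r=16: min(2,17)*10=20 best=238, l++
l=7 r=16: min(8,17)*9=72 best=238, l++
l=8 r=16: min(7,17)*8=56 best=238, l++
l=9 r=16: min(12,17)*7=84 best=238, l++
l=10 r=16: min(10,17)*6=60 best=238, l++
l=11 r=16: min(16,17)*5=80 best=238, l++
l=12 r=16: min(2,17)*4=8 best=238, l++
l=13 r=16: min(20,17)*3=51 best=238, r--
l=13 r=15: min(20,16)*2=32 best=238, r--
l=13 r=14: min(20,3)*1=3 best=238, r--

max area = 238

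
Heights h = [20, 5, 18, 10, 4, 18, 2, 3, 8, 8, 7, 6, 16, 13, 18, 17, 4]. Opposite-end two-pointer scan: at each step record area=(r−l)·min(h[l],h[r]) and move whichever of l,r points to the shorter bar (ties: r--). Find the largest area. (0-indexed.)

max area = 255

l=0 r=16: min(20,4)*16=64 best=64 *, r--
l=0 r=15: min(20,17)*15=255 best=255 *, r--
l=0 r=14: min(20,18)*14=252 best=255, r--
l=0 r=13: min(20,13)*13=169 best=255, r--
l=0 r=12: min(20,16)*12=192 best=255, r--
l=0 r=11: min(20,6)*11=66 best=255, r--
l=0 r=10: min(20,7)*10=70 best=255, r--
l=0 r=9: min(20,8)*9=72 best=255, r--
l=0 r=8: min(20,8)*8=64 best=255, r--
l=0 r=7: min(20,3)*7=21 best=255, r--
l=0 r=6: min(20,2)*6=12 best=255, r--
l=0 r=5: min(20,18)*5=90 best=255, r--
l=0 r=4: min(20,4)*4=16 best=255, r--
l=0 r=3: min(20,10)*3=30 best=255, r--
l=0 r=2: min(20,18)*2=36 best=255, r--
l=0 r=1: min(20,5)*1=5 best=255, r--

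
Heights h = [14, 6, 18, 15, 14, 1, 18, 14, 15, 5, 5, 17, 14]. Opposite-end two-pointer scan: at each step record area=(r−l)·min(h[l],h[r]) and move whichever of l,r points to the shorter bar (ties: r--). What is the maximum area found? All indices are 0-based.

[0,12] min(14,14)*12=168 best=168 * → r--
[0,11] min(14,17)*11=154 best=168 → l++
[1,11] min(6,17)*10=60 best=168 → l++
[2,11] min(18,17)*9=153 best=168 → r--
[2,10] min(18,5)*8=40 best=168 → r--
[2,9] min(18,5)*7=35 best=168 → r--
[2,8] min(18,15)*6=90 best=168 → r--
[2,7] min(18,14)*5=70 best=168 → r--
[2,6] min(18,18)*4=72 best=168 → r--
[2,5] min(18,1)*3=3 best=168 → r--
[2,4] min(18,14)*2=28 best=168 → r--
[2,3] min(18,15)*1=15 best=168 → r--

max area = 168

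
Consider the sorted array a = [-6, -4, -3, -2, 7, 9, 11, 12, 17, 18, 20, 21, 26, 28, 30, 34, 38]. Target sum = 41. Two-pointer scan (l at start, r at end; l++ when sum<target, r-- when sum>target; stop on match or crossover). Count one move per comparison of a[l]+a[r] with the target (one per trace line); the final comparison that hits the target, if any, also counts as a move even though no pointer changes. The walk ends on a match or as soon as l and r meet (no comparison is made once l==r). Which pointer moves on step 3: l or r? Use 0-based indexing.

[0,16] -6+38=32 <41 → l++
[1,16] -4+38=34 <41 → l++
[2,16] -3+38=35 <41 → l++

l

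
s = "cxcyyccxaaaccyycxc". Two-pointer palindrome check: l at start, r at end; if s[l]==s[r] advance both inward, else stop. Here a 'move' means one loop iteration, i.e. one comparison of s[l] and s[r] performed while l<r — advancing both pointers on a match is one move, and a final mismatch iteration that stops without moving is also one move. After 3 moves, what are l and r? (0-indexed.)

l=3, r=14

l=0 r=17: 'c'=='c', l++,r--
l=1 r=16: 'x'=='x', l++,r--
l=2 r=15: 'c'=='c', l++,r--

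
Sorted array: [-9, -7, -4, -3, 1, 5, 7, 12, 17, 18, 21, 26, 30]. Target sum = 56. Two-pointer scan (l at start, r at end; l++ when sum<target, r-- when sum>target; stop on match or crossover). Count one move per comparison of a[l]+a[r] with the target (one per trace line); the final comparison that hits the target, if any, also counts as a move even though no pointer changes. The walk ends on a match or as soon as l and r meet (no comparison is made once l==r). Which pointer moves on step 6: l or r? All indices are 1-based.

l

[1,13] -9+30=21 <56 → l++
[2,13] -7+30=23 <56 → l++
[3,13] -4+30=26 <56 → l++
[4,13] -3+30=27 <56 → l++
[5,13] 1+30=31 <56 → l++
[6,13] 5+30=35 <56 → l++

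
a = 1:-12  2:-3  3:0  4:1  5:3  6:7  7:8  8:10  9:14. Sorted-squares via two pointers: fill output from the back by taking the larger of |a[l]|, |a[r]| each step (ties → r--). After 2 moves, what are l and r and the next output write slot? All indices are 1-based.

l=1 r=9: |-12|<=|14| out[9]=196, r--
l=1 r=8: |-12|>|10| out[8]=144, l++

l=2, r=8, next write slot=7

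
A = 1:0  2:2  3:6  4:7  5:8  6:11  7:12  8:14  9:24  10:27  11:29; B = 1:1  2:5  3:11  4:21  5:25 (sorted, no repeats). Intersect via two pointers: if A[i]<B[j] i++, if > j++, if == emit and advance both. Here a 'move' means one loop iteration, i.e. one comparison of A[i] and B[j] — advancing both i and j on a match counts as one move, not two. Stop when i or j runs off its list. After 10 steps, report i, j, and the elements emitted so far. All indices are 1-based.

i=1 j=1: 0<1, i++
i=2 j=1: 2>1, j++
i=2 j=2: 2<5, i++
i=3 j=2: 6>5, j++
i=3 j=3: 6<11, i++
i=4 j=3: 7<11, i++
i=5 j=3: 8<11, i++
i=6 j=3: 11==11 emit, i++,j++
i=7 j=4: 12<21, i++
i=8 j=4: 14<21, i++

i=9, j=4, emitted=[11]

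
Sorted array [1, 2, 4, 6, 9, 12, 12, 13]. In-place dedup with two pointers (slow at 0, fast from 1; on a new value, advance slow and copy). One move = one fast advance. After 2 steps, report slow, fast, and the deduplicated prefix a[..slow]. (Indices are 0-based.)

(s=0,f=1) a[fast]=2≠a[slow]=1 write a[1]=2 → slow++,fast++
(s=1,f=2) a[fast]=4≠a[slow]=2 write a[2]=4 → slow++,fast++

slow=2, fast=3, prefix=[1, 2, 4]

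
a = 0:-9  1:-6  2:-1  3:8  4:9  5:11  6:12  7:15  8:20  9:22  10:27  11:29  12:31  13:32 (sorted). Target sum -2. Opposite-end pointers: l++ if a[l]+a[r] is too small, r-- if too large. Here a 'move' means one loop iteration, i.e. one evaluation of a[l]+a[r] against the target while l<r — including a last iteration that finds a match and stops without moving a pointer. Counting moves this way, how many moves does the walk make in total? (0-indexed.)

13 moves

l=0 r=13: -9+32=23 >-2, r--
l=0 r=12: -9+31=22 >-2, r--
l=0 r=11: -9+29=20 >-2, r--
l=0 r=10: -9+27=18 >-2, r--
l=0 r=9: -9+22=13 >-2, r--
l=0 r=8: -9+20=11 >-2, r--
l=0 r=7: -9+15=6 >-2, r--
l=0 r=6: -9+12=3 >-2, r--
l=0 r=5: -9+11=2 >-2, r--
l=0 r=4: -9+9=0 >-2, r--
l=0 r=3: -9+8=-1 >-2, r--
l=0 r=2: -9+-1=-10 <-2, l++
l=1 r=2: -6+-1=-7 <-2, l++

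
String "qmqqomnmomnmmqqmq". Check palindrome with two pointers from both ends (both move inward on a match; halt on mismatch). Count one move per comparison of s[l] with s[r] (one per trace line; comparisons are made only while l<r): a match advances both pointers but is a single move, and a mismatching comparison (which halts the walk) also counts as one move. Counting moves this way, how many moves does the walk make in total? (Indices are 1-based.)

[1,17] 'q'=='q' → l++,r--
[2,16] 'm'=='m' → l++,r--
[3,15] 'q'=='q' → l++,r--
[4,14] 'q'=='q' → l++,r--
[5,13] 'o'!='m' → stop

5 moves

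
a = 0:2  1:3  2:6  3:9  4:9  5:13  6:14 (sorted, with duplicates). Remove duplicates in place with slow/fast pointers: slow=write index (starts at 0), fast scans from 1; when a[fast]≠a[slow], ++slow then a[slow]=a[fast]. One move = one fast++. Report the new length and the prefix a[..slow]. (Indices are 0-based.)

(s=0,f=1) a[fast]=3≠a[slow]=2 write a[1]=3 → slow++,fast++
(s=1,f=2) a[fast]=6≠a[slow]=3 write a[2]=6 → slow++,fast++
(s=2,f=3) a[fast]=9≠a[slow]=6 write a[3]=9 → slow++,fast++
(s=3,f=4) a[fast]=9=a[slow] dup → fast++
(s=3,f=5) a[fast]=13≠a[slow]=9 write a[4]=13 → slow++,fast++
(s=4,f=6) a[fast]=14≠a[slow]=13 write a[5]=14 → slow++,fast++

length 6; prefix = [2, 3, 6, 9, 13, 14]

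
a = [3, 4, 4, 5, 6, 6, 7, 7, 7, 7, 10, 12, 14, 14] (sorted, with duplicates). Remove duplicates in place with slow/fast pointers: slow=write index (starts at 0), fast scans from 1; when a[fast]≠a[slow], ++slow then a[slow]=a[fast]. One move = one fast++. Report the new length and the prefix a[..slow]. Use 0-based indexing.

length 8; prefix = [3, 4, 5, 6, 7, 10, 12, 14]

slow=0 fast=1: a[fast]=4≠a[slow]=3 write a[1]=4, slow++,fast++
slow=1 fast=2: a[fast]=4=a[slow] dup, fast++
slow=1 fast=3: a[fast]=5≠a[slow]=4 write a[2]=5, slow++,fast++
slow=2 fast=4: a[fast]=6≠a[slow]=5 write a[3]=6, slow++,fast++
slow=3 fast=5: a[fast]=6=a[slow] dup, fast++
slow=3 fast=6: a[fast]=7≠a[slow]=6 write a[4]=7, slow++,fast++
slow=4 fast=7: a[fast]=7=a[slow] dup, fast++
slow=4 fast=8: a[fast]=7=a[slow] dup, fast++
slow=4 fast=9: a[fast]=7=a[slow] dup, fast++
slow=4 fast=10: a[fast]=10≠a[slow]=7 write a[5]=10, slow++,fast++
slow=5 fast=11: a[fast]=12≠a[slow]=10 write a[6]=12, slow++,fast++
slow=6 fast=12: a[fast]=14≠a[slow]=12 write a[7]=14, slow++,fast++
slow=7 fast=13: a[fast]=14=a[slow] dup, fast++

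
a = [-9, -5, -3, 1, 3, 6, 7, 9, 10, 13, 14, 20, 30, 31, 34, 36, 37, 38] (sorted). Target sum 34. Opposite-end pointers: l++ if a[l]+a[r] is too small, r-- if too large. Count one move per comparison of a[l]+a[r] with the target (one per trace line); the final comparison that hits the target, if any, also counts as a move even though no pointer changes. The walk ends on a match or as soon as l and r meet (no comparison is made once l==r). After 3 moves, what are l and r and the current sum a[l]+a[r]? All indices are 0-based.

l=2, r=16, sum=34

l=0 r=17: -9+38=29 <34, l++
l=1 r=17: -5+38=33 <34, l++
l=2 r=17: -3+38=35 >34, r--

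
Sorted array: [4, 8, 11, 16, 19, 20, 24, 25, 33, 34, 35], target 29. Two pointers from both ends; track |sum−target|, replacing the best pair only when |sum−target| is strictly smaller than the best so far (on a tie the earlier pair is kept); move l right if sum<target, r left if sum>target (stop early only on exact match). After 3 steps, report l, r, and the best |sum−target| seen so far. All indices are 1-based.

l=1, r=8, best |Δ|=8

l=1 r=11: 4+35=39 d=10 *, r--
l=1 r=10: 4+34=38 d=9 *, r--
l=1 r=9: 4+33=37 d=8 *, r--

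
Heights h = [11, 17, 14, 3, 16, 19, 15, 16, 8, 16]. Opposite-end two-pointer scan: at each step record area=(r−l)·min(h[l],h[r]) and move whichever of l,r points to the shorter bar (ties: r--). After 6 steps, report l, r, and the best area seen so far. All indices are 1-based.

l=3, r=6, best area=128

l=1 r=10: min(11,16)*9=99 best=99 *, l++
l=2 r=10: min(17,16)*8=128 best=128 *, r--
l=2 r=9: min(17,8)*7=56 best=128, r--
l=2 r=8: min(17,16)*6=96 best=128, r--
l=2 r=7: min(17,15)*5=75 best=128, r--
l=2 r=6: min(17,19)*4=68 best=128, l++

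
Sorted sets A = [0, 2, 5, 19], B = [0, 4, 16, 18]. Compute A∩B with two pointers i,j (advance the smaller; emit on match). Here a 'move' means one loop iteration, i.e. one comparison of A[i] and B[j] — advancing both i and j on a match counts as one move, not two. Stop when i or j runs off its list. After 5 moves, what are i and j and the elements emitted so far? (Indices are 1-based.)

i=4, j=4, emitted=[0]

[i=1,j=1] 0==0 emit → i++,j++
[i=2,j=2] 2<4 → i++
[i=3,j=2] 5>4 → j++
[i=3,j=3] 5<16 → i++
[i=4,j=3] 19>16 → j++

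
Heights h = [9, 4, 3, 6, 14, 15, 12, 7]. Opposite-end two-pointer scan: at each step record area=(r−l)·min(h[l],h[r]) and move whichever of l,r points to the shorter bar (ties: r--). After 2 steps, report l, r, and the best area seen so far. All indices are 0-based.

l=0 r=7: min(9,7)*7=49 best=49 *, r--
l=0 r=6: min(9,12)*6=54 best=54 *, l++

l=1, r=6, best area=54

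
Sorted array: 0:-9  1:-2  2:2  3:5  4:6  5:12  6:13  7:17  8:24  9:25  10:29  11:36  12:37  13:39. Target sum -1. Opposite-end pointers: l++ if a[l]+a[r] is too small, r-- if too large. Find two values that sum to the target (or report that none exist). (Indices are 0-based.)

l=0 r=13: -9+39=30 >-1, r--
l=0 r=12: -9+37=28 >-1, r--
l=0 r=11: -9+36=27 >-1, r--
l=0 r=10: -9+29=20 >-1, r--
l=0 r=9: -9+25=16 >-1, r--
l=0 r=8: -9+24=15 >-1, r--
l=0 r=7: -9+17=8 >-1, r--
l=0 r=6: -9+13=4 >-1, r--
l=0 r=5: -9+12=3 >-1, r--
l=0 r=4: -9+6=-3 <-1, l++
l=1 r=4: -2+6=4 >-1, r--
l=1 r=3: -2+5=3 >-1, r--
l=1 r=2: -2+2=0 >-1, r--

no pair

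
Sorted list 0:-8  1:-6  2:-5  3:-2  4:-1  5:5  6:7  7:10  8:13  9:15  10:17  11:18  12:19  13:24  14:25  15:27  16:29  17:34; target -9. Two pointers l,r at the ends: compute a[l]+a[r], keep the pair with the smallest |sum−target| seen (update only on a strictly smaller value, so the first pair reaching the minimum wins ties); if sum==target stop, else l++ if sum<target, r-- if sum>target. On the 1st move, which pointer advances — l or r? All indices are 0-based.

l=0 r=17: -8+34=26 d=35 *, r--

r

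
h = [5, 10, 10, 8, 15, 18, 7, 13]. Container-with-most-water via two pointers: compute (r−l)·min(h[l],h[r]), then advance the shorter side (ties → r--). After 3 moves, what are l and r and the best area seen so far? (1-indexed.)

[1,8] min(5,13)*7=35 best=35 * → l++
[2,8] min(10,13)*6=60 best=60 * → l++
[3,8] min(10,13)*5=50 best=60 → l++

l=4, r=8, best area=60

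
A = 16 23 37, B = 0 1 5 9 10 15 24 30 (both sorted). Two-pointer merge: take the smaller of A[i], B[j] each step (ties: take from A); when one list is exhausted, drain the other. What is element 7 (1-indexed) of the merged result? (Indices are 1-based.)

i=1 j=1: A[i]=16>B[j]=0 take 0, j++
i=1 j=2: A[i]=16>B[j]=1 take 1, j++
i=1 j=3: A[i]=16>B[j]=5 take 5, j++
i=1 j=4: A[i]=16>B[j]=9 take 9, j++
i=1 j=5: A[i]=16>B[j]=10 take 10, j++
i=1 j=6: A[i]=16>B[j]=15 take 15, j++
i=1 j=7: A[i]=16<=B[j]=24 take 16, i++
i=2 j=7: A[i]=23<=B[j]=24 take 23, i++
i=3 j=7: A[i]=37>B[j]=24 take 24, j++
i=3 j=8: A[i]=37>B[j]=30 take 30, j++
i=3 j=9: B done, take A[i]=37, i++

merged[7] = 16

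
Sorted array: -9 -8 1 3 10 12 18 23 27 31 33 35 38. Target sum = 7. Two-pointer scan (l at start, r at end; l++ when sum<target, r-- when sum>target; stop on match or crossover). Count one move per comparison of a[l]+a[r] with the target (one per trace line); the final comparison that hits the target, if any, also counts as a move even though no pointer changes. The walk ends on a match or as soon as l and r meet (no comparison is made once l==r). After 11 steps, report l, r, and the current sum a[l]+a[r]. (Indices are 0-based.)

[0,12] -9+38=29 >7 → r--
[0,11] -9+35=26 >7 → r--
[0,10] -9+33=24 >7 → r--
[0,9] -9+31=22 >7 → r--
[0,8] -9+27=18 >7 → r--
[0,7] -9+23=14 >7 → r--
[0,6] -9+18=9 >7 → r--
[0,5] -9+12=3 <7 → l++
[1,5] -8+12=4 <7 → l++
[2,5] 1+12=13 >7 → r--
[2,4] 1+10=11 >7 → r--

l=2, r=3, sum=4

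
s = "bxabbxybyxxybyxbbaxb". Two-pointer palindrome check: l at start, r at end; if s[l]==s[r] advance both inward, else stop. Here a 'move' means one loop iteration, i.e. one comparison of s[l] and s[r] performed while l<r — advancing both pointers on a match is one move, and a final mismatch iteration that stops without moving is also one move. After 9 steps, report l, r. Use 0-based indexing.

l=0 r=19: 'b'=='b', l++,r--
l=1 r=18: 'x'=='x', l++,r--
l=2 r=17: 'a'=='a', l++,r--
l=3 r=16: 'b'=='b', l++,r--
l=4 r=15: 'b'=='b', l++,r--
l=5 r=14: 'x'=='x', l++,r--
l=6 r=13: 'y'=='y', l++,r--
l=7 r=12: 'b'=='b', l++,r--
l=8 r=11: 'y'=='y', l++,r--

l=9, r=10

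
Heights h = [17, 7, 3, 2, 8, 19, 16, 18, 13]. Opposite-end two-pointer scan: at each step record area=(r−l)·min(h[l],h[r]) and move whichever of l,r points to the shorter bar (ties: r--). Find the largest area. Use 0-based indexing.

l=0 r=8: min(17,13)*8=104 best=104 *, r--
l=0 r=7: min(17,18)*7=119 best=119 *, l++
l=1 r=7: min(7,18)*6=42 best=119, l++
l=2 r=7: min(3,18)*5=15 best=119, l++
l=3 r=7: min(2,18)*4=8 best=119, l++
l=4 r=7: min(8,18)*3=24 best=119, l++
l=5 r=7: min(19,18)*2=36 best=119, r--
l=5 r=6: min(19,16)*1=16 best=119, r--

max area = 119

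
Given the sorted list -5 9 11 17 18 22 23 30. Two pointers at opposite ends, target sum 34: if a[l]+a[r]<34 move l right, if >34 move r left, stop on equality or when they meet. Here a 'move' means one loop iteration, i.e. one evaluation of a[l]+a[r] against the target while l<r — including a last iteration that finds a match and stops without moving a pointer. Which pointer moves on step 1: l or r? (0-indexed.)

[0,7] -5+30=25 <34 → l++

l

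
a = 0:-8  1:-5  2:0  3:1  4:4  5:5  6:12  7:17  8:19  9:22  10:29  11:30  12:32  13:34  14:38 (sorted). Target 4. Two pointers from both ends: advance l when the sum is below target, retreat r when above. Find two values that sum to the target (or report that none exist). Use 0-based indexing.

(-8, 12)

[0,14] -8+38=30 >4 → r--
[0,13] -8+34=26 >4 → r--
[0,12] -8+32=24 >4 → r--
[0,11] -8+30=22 >4 → r--
[0,10] -8+29=21 >4 → r--
[0,9] -8+22=14 >4 → r--
[0,8] -8+19=11 >4 → r--
[0,7] -8+17=9 >4 → r--
[0,6] -8+12=4 → found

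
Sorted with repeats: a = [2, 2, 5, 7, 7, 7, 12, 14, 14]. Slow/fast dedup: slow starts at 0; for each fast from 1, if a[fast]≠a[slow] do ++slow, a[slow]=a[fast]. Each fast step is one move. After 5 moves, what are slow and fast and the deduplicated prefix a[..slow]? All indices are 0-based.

slow=2, fast=6, prefix=[2, 5, 7]

slow=0 fast=1: a[fast]=2=a[slow] dup, fast++
slow=0 fast=2: a[fast]=5≠a[slow]=2 write a[1]=5, slow++,fast++
slow=1 fast=3: a[fast]=7≠a[slow]=5 write a[2]=7, slow++,fast++
slow=2 fast=4: a[fast]=7=a[slow] dup, fast++
slow=2 fast=5: a[fast]=7=a[slow] dup, fast++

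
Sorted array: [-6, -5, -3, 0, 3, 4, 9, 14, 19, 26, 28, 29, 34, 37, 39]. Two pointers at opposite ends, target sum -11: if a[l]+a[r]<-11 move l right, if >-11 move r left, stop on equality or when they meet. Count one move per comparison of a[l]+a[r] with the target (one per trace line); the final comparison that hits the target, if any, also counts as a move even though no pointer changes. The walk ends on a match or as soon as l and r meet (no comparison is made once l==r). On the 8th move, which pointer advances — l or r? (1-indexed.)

[1,15] -6+39=33 >-11 → r--
[1,14] -6+37=31 >-11 → r--
[1,13] -6+34=28 >-11 → r--
[1,12] -6+29=23 >-11 → r--
[1,11] -6+28=22 >-11 → r--
[1,10] -6+26=20 >-11 → r--
[1,9] -6+19=13 >-11 → r--
[1,8] -6+14=8 >-11 → r--

r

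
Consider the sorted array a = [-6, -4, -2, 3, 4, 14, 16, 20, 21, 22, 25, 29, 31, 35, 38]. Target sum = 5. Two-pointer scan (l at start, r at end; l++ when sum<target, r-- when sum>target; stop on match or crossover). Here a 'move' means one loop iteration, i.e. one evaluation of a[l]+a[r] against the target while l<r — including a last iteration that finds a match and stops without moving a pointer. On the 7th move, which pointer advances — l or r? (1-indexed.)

r

[1,15] -6+38=32 >5 → r--
[1,14] -6+35=29 >5 → r--
[1,13] -6+31=25 >5 → r--
[1,12] -6+29=23 >5 → r--
[1,11] -6+25=19 >5 → r--
[1,10] -6+22=16 >5 → r--
[1,9] -6+21=15 >5 → r--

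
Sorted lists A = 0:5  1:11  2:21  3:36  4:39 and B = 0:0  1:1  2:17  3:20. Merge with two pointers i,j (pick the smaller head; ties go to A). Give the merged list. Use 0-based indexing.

[0, 1, 5, 11, 17, 20, 21, 36, 39]

i=0 j=0: A[i]=5>B[j]=0 take 0, j++
i=0 j=1: A[i]=5>B[j]=1 take 1, j++
i=0 j=2: A[i]=5<=B[j]=17 take 5, i++
i=1 j=2: A[i]=11<=B[j]=17 take 11, i++
i=2 j=2: A[i]=21>B[j]=17 take 17, j++
i=2 j=3: A[i]=21>B[j]=20 take 20, j++
i=2 j=4: B done, take A[i]=21, i++
i=3 j=4: B done, take A[i]=36, i++
i=4 j=4: B done, take A[i]=39, i++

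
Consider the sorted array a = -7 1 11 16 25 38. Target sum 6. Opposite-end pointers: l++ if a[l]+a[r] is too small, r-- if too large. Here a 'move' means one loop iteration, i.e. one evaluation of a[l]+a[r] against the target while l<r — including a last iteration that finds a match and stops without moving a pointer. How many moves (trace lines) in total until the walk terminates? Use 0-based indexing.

[0,5] -7+38=31 >6 → r--
[0,4] -7+25=18 >6 → r--
[0,3] -7+16=9 >6 → r--
[0,2] -7+11=4 <6 → l++
[1,2] 1+11=12 >6 → r--

5 moves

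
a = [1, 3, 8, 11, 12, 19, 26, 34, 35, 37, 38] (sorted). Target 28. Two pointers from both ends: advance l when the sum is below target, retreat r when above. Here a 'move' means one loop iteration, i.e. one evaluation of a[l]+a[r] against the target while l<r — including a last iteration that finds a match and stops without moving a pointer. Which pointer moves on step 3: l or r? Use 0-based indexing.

l=0 r=10: 1+38=39 >28, r--
l=0 r=9: 1+37=38 >28, r--
l=0 r=8: 1+35=36 >28, r--

r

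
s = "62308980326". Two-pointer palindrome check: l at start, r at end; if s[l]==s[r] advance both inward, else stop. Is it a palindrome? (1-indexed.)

palindrome

[1,11] '6'=='6' → l++,r--
[2,10] '2'=='2' → l++,r--
[3,9] '3'=='3' → l++,r--
[4,8] '0'=='0' → l++,r--
[5,7] '8'=='8' → l++,r--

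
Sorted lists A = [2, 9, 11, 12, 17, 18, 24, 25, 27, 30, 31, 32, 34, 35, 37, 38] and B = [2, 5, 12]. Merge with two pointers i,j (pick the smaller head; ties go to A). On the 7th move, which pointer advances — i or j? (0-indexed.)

[i=0,j=0] A[i]=2<=B[j]=2 take 2 → i++
[i=1,j=0] A[i]=9>B[j]=2 take 2 → j++
[i=1,j=1] A[i]=9>B[j]=5 take 5 → j++
[i=1,j=2] A[i]=9<=B[j]=12 take 9 → i++
[i=2,j=2] A[i]=11<=B[j]=12 take 11 → i++
[i=3,j=2] A[i]=12<=B[j]=12 take 12 → i++
[i=4,j=2] A[i]=17>B[j]=12 take 12 → j++

j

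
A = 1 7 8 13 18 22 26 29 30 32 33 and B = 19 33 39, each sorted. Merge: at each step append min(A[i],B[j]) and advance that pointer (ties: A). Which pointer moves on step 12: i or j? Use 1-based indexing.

i=1 j=1: A[i]=1<=B[j]=19 take 1, i++
i=2 j=1: A[i]=7<=B[j]=19 take 7, i++
i=3 j=1: A[i]=8<=B[j]=19 take 8, i++
i=4 j=1: A[i]=13<=B[j]=19 take 13, i++
i=5 j=1: A[i]=18<=B[j]=19 take 18, i++
i=6 j=1: A[i]=22>B[j]=19 take 19, j++
i=6 j=2: A[i]=22<=B[j]=33 take 22, i++
i=7 j=2: A[i]=26<=B[j]=33 take 26, i++
i=8 j=2: A[i]=29<=B[j]=33 take 29, i++
i=9 j=2: A[i]=30<=B[j]=33 take 30, i++
i=10 j=2: A[i]=32<=B[j]=33 take 32, i++
i=11 j=2: A[i]=33<=B[j]=33 take 33, i++

i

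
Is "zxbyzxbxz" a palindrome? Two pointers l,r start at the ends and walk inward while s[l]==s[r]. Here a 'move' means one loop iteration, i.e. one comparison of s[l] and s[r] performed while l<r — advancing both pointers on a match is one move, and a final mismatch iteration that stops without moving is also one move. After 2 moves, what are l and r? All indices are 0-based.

l=2, r=6

l=0 r=8: 'z'=='z', l++,r--
l=1 r=7: 'x'=='x', l++,r--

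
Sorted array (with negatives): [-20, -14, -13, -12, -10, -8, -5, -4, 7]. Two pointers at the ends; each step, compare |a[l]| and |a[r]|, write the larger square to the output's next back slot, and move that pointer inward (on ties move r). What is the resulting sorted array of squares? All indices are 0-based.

[16, 25, 49, 64, 100, 144, 169, 196, 400]

[0,8] |-20|>|7| out[8]=400 → l++
[1,8] |-14|>|7| out[7]=196 → l++
[2,8] |-13|>|7| out[6]=169 → l++
[3,8] |-12|>|7| out[5]=144 → l++
[4,8] |-10|>|7| out[4]=100 → l++
[5,8] |-8|>|7| out[3]=64 → l++
[6,8] |-5|<=|7| out[2]=49 → r--
[6,7] |-5|>|-4| out[1]=25 → l++
[7,7] |-4|<=|-4| out[0]=16 → r--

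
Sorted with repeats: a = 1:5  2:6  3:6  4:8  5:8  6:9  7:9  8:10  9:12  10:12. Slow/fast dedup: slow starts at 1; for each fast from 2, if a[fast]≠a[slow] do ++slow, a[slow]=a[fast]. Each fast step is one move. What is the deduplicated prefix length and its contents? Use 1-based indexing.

slow=1 fast=2: a[fast]=6≠a[slow]=5 write a[2]=6, slow++,fast++
slow=2 fast=3: a[fast]=6=a[slow] dup, fast++
slow=2 fast=4: a[fast]=8≠a[slow]=6 write a[3]=8, slow++,fast++
slow=3 fast=5: a[fast]=8=a[slow] dup, fast++
slow=3 fast=6: a[fast]=9≠a[slow]=8 write a[4]=9, slow++,fast++
slow=4 fast=7: a[fast]=9=a[slow] dup, fast++
slow=4 fast=8: a[fast]=10≠a[slow]=9 write a[5]=10, slow++,fast++
slow=5 fast=9: a[fast]=12≠a[slow]=10 write a[6]=12, slow++,fast++
slow=6 fast=10: a[fast]=12=a[slow] dup, fast++

length 6; prefix = [5, 6, 8, 9, 10, 12]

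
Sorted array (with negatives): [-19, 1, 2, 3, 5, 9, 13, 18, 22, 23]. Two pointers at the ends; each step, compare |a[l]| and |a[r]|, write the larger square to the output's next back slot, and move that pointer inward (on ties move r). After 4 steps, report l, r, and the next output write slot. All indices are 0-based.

[0,9] |-19|<=|23| out[9]=529 → r--
[0,8] |-19|<=|22| out[8]=484 → r--
[0,7] |-19|>|18| out[7]=361 → l++
[1,7] |1|<=|18| out[6]=324 → r--

l=1, r=6, next write slot=5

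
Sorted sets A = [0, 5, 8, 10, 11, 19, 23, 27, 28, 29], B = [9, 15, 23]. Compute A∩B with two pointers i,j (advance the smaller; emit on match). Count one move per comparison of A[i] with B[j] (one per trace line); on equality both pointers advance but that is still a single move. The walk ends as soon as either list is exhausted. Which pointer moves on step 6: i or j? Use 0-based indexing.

i

i=0 j=0: 0<9, i++
i=1 j=0: 5<9, i++
i=2 j=0: 8<9, i++
i=3 j=0: 10>9, j++
i=3 j=1: 10<15, i++
i=4 j=1: 11<15, i++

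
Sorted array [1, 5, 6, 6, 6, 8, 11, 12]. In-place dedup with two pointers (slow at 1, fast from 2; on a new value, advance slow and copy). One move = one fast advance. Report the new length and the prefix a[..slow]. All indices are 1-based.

length 6; prefix = [1, 5, 6, 8, 11, 12]

(s=1,f=2) a[fast]=5≠a[slow]=1 write a[2]=5 → slow++,fast++
(s=2,f=3) a[fast]=6≠a[slow]=5 write a[3]=6 → slow++,fast++
(s=3,f=4) a[fast]=6=a[slow] dup → fast++
(s=3,f=5) a[fast]=6=a[slow] dup → fast++
(s=3,f=6) a[fast]=8≠a[slow]=6 write a[4]=8 → slow++,fast++
(s=4,f=7) a[fast]=11≠a[slow]=8 write a[5]=11 → slow++,fast++
(s=5,f=8) a[fast]=12≠a[slow]=11 write a[6]=12 → slow++,fast++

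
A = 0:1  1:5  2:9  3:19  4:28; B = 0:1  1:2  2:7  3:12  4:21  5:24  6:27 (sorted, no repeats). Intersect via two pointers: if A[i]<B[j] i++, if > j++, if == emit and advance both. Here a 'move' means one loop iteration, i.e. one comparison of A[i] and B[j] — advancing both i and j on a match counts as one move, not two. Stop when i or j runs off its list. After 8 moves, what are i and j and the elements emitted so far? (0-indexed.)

i=0 j=0: 1==1 emit, i++,j++
i=1 j=1: 5>2, j++
i=1 j=2: 5<7, i++
i=2 j=2: 9>7, j++
i=2 j=3: 9<12, i++
i=3 j=3: 19>12, j++
i=3 j=4: 19<21, i++
i=4 j=4: 28>21, j++

i=4, j=5, emitted=[1]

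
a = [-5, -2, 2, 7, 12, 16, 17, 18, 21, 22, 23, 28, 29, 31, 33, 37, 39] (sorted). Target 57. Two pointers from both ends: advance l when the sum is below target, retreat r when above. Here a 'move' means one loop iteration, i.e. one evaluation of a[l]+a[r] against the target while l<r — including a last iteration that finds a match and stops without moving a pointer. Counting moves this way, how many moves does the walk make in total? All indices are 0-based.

l=0 r=16: -5+39=34 <57, l++
l=1 r=16: -2+39=37 <57, l++
l=2 r=16: 2+39=41 <57, l++
l=3 r=16: 7+39=46 <57, l++
l=4 r=16: 12+39=51 <57, l++
l=5 r=16: 16+39=55 <57, l++
l=6 r=16: 17+39=56 <57, l++
l=7 r=16: 18+39=57, found

8 moves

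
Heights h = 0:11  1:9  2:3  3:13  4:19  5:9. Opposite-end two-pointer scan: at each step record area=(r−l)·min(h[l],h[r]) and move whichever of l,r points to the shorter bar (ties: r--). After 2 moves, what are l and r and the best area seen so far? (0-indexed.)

l=0 r=5: min(11,9)*5=45 best=45 *, r--
l=0 r=4: min(11,19)*4=44 best=45, l++

l=1, r=4, best area=45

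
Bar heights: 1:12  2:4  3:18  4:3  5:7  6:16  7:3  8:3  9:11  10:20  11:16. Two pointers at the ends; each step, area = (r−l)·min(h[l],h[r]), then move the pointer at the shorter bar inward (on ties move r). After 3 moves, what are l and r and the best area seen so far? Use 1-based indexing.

[1,11] min(12,16)*10=120 best=120 * → l++
[2,11] min(4,16)*9=36 best=120 → l++
[3,11] min(18,16)*8=128 best=128 * → r--

l=3, r=10, best area=128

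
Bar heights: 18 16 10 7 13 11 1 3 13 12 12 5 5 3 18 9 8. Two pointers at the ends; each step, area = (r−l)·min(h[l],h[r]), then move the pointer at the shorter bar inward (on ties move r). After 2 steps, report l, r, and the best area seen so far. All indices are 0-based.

l=0, r=14, best area=135

[0,16] min(18,8)*16=128 best=128 * → r--
[0,15] min(18,9)*15=135 best=135 * → r--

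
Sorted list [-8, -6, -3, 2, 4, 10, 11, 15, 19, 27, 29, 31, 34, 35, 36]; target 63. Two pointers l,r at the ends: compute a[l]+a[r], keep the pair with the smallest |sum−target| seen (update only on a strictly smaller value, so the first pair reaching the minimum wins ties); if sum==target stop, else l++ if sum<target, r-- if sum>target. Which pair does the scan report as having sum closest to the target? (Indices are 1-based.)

pair (27, 36) with sum 63 (|Δ|=0)

[1,15] -8+36=28 d=35 * → l++
[2,15] -6+36=30 d=33 * → l++
[3,15] -3+36=33 d=30 * → l++
[4,15] 2+36=38 d=25 * → l++
[5,15] 4+36=40 d=23 * → l++
[6,15] 10+36=46 d=17 * → l++
[7,15] 11+36=47 d=16 * → l++
[8,15] 15+36=51 d=12 * → l++
[9,15] 19+36=55 d=8 * → l++
[10,15] 27+36=63 d=0 * → stop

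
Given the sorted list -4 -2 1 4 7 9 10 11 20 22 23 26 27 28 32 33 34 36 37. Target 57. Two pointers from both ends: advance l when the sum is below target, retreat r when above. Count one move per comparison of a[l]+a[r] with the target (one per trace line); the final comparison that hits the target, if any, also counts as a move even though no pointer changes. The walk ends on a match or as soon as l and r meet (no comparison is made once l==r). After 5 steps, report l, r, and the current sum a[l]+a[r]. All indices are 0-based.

l=5, r=18, sum=46

l=0 r=18: -4+37=33 <57, l++
l=1 r=18: -2+37=35 <57, l++
l=2 r=18: 1+37=38 <57, l++
l=3 r=18: 4+37=41 <57, l++
l=4 r=18: 7+37=44 <57, l++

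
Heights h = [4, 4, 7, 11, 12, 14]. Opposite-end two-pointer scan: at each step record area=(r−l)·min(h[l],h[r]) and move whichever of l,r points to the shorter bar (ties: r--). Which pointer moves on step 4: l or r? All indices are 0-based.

l

[0,5] min(4,14)*5=20 best=20 * → l++
[1,5] min(4,14)*4=16 best=20 → l++
[2,5] min(7,14)*3=21 best=21 * → l++
[3,5] min(11,14)*2=22 best=22 * → l++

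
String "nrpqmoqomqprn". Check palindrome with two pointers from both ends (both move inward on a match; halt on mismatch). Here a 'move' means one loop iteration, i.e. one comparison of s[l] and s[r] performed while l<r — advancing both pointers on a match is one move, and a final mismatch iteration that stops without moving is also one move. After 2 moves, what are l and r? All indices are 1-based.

[1,13] 'n'=='n' → l++,r--
[2,12] 'r'=='r' → l++,r--

l=3, r=11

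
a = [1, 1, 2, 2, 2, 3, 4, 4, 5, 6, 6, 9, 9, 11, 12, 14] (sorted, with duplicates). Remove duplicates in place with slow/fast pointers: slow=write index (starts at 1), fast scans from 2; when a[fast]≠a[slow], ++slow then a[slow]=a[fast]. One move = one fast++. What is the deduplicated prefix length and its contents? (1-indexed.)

length 10; prefix = [1, 2, 3, 4, 5, 6, 9, 11, 12, 14]

slow=1 fast=2: a[fast]=1=a[slow] dup, fast++
slow=1 fast=3: a[fast]=2≠a[slow]=1 write a[2]=2, slow++,fast++
slow=2 fast=4: a[fast]=2=a[slow] dup, fast++
slow=2 fast=5: a[fast]=2=a[slow] dup, fast++
slow=2 fast=6: a[fast]=3≠a[slow]=2 write a[3]=3, slow++,fast++
slow=3 fast=7: a[fast]=4≠a[slow]=3 write a[4]=4, slow++,fast++
slow=4 fast=8: a[fast]=4=a[slow] dup, fast++
slow=4 fast=9: a[fast]=5≠a[slow]=4 write a[5]=5, slow++,fast++
slow=5 fast=10: a[fast]=6≠a[slow]=5 write a[6]=6, slow++,fast++
slow=6 fast=11: a[fast]=6=a[slow] dup, fast++
slow=6 fast=12: a[fast]=9≠a[slow]=6 write a[7]=9, slow++,fast++
slow=7 fast=13: a[fast]=9=a[slow] dup, fast++
slow=7 fast=14: a[fast]=11≠a[slow]=9 write a[8]=11, slow++,fast++
slow=8 fast=15: a[fast]=12≠a[slow]=11 write a[9]=12, slow++,fast++
slow=9 fast=16: a[fast]=14≠a[slow]=12 write a[10]=14, slow++,fast++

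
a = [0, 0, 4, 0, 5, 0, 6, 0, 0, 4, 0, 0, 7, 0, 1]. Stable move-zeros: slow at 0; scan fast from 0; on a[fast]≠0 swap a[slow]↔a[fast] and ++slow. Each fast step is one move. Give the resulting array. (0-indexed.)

(s=0,f=0) a[fast]=0 → fast++
(s=0,f=1) a[fast]=0 → fast++
(s=0,f=2) a[fast]=4≠0 swap→a[0]=4 → slow++,fast++
(s=1,f=3) a[fast]=0 → fast++
(s=1,f=4) a[fast]=5≠0 swap→a[1]=5 → slow++,fast++
(s=2,f=5) a[fast]=0 → fast++
(s=2,f=6) a[fast]=6≠0 swap→a[2]=6 → slow++,fast++
(s=3,f=7) a[fast]=0 → fast++
(s=3,f=8) a[fast]=0 → fast++
(s=3,f=9) a[fast]=4≠0 swap→a[3]=4 → slow++,fast++
(s=4,f=10) a[fast]=0 → fast++
(s=4,f=11) a[fast]=0 → fast++
(s=4,f=12) a[fast]=7≠0 swap→a[4]=7 → slow++,fast++
(s=5,f=13) a[fast]=0 → fast++
(s=5,f=14) a[fast]=1≠0 swap→a[5]=1 → slow++,fast++

[4, 5, 6, 4, 7, 1, 0, 0, 0, 0, 0, 0, 0, 0, 0]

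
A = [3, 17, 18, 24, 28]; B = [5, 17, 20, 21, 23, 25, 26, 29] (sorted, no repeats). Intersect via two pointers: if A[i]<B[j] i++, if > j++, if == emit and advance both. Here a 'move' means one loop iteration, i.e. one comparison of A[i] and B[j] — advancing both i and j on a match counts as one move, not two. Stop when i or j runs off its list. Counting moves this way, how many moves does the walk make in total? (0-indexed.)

11 moves

[i=0,j=0] 3<5 → i++
[i=1,j=0] 17>5 → j++
[i=1,j=1] 17==17 emit → i++,j++
[i=2,j=2] 18<20 → i++
[i=3,j=2] 24>20 → j++
[i=3,j=3] 24>21 → j++
[i=3,j=4] 24>23 → j++
[i=3,j=5] 24<25 → i++
[i=4,j=5] 28>25 → j++
[i=4,j=6] 28>26 → j++
[i=4,j=7] 28<29 → i++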